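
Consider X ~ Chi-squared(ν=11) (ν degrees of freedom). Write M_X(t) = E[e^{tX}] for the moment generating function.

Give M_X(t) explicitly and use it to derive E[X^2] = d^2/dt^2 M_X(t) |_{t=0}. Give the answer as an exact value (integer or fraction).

E[X^2] = M′′(0) = 143

M_X(t) = (1 - 2*t)^(-11/2)
M′(t) = 11/(64*t^6*√(1 - 2*t) - 192*t^5*√(1 - 2*t) + 240*t^4*√(1 - 2*t) - 160*t^3*√(1 - 2*t) + 60*t^2*√(1 - 2*t) - 12*t*√(1 - 2*t) + √(1 - 2*t))
M′′(t) = -143/(128*t^7*√(1 - 2*t) - 448*t^6*√(1 - 2*t) + 672*t^5*√(1 - 2*t) - 560*t^4*√(1 - 2*t) + 280*t^3*√(1 - 2*t) - 84*t^2*√(1 - 2*t) + 14*t*√(1 - 2*t) - √(1 - 2*t))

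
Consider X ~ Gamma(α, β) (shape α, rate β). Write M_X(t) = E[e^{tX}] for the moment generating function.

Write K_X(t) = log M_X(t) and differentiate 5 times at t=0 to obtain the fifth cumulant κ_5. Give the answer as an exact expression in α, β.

κ_5 = K′′′′′(0) = 24*α/β^5

M_X(t) = (β/(β - t))^α
K_X(t) = log M_X(t) = α*(log(β) - log(β - t))
K′(t) = -α/(-β + t)
K′′(t) = α/(β^2 - 2*β*t + t^2)
K′′′(t) = -2*α/(-β^3 + 3*β^2*t - 3*β*t^2 + t^3)
K′′′′(t) = 6*α/(β^4 - 4*β^3*t + 6*β^2*t^2 - 4*β*t^3 + t^4)
K′′′′′(t) = -24*α/(-β^5 + 5*β^4*t - 10*β^3*t^2 + 10*β^2*t^3 - 5*β*t^4 + t^5)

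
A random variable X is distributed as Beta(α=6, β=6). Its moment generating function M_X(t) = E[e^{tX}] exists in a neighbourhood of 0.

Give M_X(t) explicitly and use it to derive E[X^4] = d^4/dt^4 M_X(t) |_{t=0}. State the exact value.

E[X^4] = M′′′′(0) = 6/65

M_X(t) = ₁F₁(6; 12; t)
M′(t) = ₁F₁(7; 13; t)/2
M′′(t) = 7*₁F₁(8; 14; t)/26
M′′′(t) = 2*₁F₁(9; 15; t)/13
M′′′′(t) = 6*₁F₁(10; 16; t)/65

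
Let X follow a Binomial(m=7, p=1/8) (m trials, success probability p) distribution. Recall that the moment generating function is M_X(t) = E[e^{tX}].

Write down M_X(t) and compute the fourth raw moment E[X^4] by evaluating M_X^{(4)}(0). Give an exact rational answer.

M_X(t) = (e^(t)/8 + 7/8)^7

E[X^4] = M^(4)(0) = 4165/512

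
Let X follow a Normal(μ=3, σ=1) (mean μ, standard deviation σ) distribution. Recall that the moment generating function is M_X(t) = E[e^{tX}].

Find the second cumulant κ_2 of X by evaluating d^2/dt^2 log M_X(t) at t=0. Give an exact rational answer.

M_X(t) = e^(t^2/2 + 3*t)
K_X(t) = log M_X(t) = t^2/2 + 3*t
D^2[K](t) = 1

κ_2 = D^2[K](0) = 1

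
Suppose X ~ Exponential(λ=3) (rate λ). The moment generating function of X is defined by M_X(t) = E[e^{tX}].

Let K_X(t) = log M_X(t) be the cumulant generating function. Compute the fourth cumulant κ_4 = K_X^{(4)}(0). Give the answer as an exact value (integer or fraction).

M_X(t) = 3/(3 - t)
K_X(t) = log M_X(t) = -log(3 - t) + log(3)
dK/dt = -1/(t - 3)
d^2K/dt^2 = 1/(t^2 - 6*t + 9)
d^3K/dt^3 = -2/(t^3 - 9*t^2 + 27*t - 27)
d^4K/dt^4 = 6/(t^4 - 12*t^3 + 54*t^2 - 108*t + 81)

κ_4 = d^4K/dt^4 |_{t=0} = 2/27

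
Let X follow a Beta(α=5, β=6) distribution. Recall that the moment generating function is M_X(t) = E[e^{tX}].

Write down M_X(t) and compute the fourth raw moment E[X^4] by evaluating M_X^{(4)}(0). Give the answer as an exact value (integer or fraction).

M_X(t) = ₁F₁(5; 11; t)
M′(t) = 5*₁F₁(6; 12; t)/11
M′′(t) = 5*₁F₁(7; 13; t)/22
M′′′(t) = 35*₁F₁(8; 14; t)/286
M′′′′(t) = 10*₁F₁(9; 15; t)/143

E[X^4] = M′′′′(0) = 10/143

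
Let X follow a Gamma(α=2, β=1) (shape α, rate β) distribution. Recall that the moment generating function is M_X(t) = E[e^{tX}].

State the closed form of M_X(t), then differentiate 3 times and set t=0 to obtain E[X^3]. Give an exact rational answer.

E[X^3] = d^3M/dt^3 |_{t=0} = 24

M_X(t) = (1 - t)^(-2)
dM/dt = -2/(t^3 - 3*t^2 + 3*t - 1)
d^2M/dt^2 = 6/(t^4 - 4*t^3 + 6*t^2 - 4*t + 1)
d^3M/dt^3 = -24/(t^5 - 5*t^4 + 10*t^3 - 10*t^2 + 5*t - 1)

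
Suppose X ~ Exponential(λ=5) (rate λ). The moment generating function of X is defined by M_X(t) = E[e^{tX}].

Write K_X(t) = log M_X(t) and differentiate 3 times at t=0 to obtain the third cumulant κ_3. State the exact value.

κ_3 = D^3[K](0) = 2/125

M_X(t) = 5/(5 - t)
K_X(t) = log M_X(t) = -log(5 - t) + log(5)
D^3[K](t) = -2/(t^3 - 15*t^2 + 75*t - 125)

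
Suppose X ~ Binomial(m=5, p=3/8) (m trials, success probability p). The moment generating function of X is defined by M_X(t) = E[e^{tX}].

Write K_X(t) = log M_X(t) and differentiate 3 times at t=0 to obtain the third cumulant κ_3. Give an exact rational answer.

M_X(t) = (3*e^(t)/8 + 5/8)^5
K_X(t) = log M_X(t) = 5*log(3*e^(t)/8 + 5/8)
K′(t) = 15*e^(t)/(3*e^(t) + 5)
K′′(t) = 75*e^(t)/(9*e^(2*t) + 30*e^(t) + 25)
K′′′(t) = (-225*e^(2*t) + 375*e^(t))/(27*e^(3*t) + 135*e^(2*t) + 225*e^(t) + 125)

κ_3 = K′′′(0) = 75/256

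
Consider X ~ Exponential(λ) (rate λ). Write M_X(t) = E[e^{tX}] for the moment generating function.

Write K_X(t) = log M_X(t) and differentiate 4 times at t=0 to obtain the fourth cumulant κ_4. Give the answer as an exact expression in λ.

κ_4 = d^4K/dt^4 |_{t=0} = 6/λ^4

M_X(t) = λ/(λ - t)
K_X(t) = log M_X(t) = log(λ) - log(λ - t)
dK/dt = -1/(-λ + t)
d^2K/dt^2 = 1/(λ^2 - 2*λ*t + t^2)
d^3K/dt^3 = -2/(-λ^3 + 3*λ^2*t - 3*λ*t^2 + t^3)
d^4K/dt^4 = 6/(λ^4 - 4*λ^3*t + 6*λ^2*t^2 - 4*λ*t^3 + t^4)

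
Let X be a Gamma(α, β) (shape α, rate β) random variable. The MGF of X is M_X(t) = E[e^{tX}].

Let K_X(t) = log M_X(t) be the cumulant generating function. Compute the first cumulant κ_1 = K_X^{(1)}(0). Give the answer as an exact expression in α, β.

κ_1 = dK/dt |_{t=0} = α/β

M_X(t) = (β/(β - t))^α
K_X(t) = log M_X(t) = α*(log(β) - log(β - t))
dK/dt = -α/(-β + t)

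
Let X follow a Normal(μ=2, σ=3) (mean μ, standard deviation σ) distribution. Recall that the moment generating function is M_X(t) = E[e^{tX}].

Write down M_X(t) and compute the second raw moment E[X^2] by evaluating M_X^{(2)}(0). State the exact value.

E[X^2] = M′′(0) = 13

M_X(t) = e^(9*t^2/2 + 2*t)
M′(t) = 9*t*e^(2*t)*e^(9*t^2/2) + 2*e^(2*t)*e^(9*t^2/2)
M′′(t) = 81*t^2*e^(2*t)*e^(9*t^2/2) + 36*t*e^(2*t)*e^(9*t^2/2) + 13*e^(2*t)*e^(9*t^2/2)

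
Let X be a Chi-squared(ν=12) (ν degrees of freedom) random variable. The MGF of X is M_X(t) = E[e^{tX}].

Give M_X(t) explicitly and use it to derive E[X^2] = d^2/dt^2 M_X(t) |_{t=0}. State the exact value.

E[X^2] = M′′(0) = 168

M_X(t) = (1 - 2*t)^(-6)
M′(t) = -12/(128*t^7 - 448*t^6 + 672*t^5 - 560*t^4 + 280*t^3 - 84*t^2 + 14*t - 1)
M′′(t) = 168/(256*t^8 - 1024*t^7 + 1792*t^6 - 1792*t^5 + 1120*t^4 - 448*t^3 + 112*t^2 - 16*t + 1)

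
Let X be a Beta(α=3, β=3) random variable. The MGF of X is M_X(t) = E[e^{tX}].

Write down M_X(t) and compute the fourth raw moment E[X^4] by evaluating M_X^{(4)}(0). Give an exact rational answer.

M_X(t) = ₁F₁(3; 6; t)
M′(t) = ₁F₁(4; 7; t)/2
M′′(t) = 2*₁F₁(5; 8; t)/7
M′′′(t) = 5*₁F₁(6; 9; t)/28
M′′′′(t) = 5*₁F₁(7; 10; t)/42

E[X^4] = M′′′′(0) = 5/42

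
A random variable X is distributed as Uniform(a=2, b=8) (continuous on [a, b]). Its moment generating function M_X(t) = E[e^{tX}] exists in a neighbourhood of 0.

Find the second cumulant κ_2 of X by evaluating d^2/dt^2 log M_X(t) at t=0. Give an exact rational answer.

κ_2 = D^2[K](0) = 3

M_X(t) = (e^(8*t) - e^(2*t))/(6*t)
K_X(t) = log M_X(t) = -log(t) + log(e^(8*t) - e^(2*t)) - log(6)
D^2[K](t) = (-36*t^2*e^(6*t) + e^(12*t) - 2*e^(6*t) + 1)/(t^2*e^(12*t) - 2*t^2*e^(6*t) + t^2)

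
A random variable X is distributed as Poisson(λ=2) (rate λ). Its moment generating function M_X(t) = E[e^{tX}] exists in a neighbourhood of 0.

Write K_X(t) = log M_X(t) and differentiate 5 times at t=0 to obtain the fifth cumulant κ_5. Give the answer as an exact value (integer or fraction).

M_X(t) = e^(2*e^(t) - 2)
K_X(t) = log M_X(t) = 2*e^(t) - 2
K′(t) = 2*e^(t)
K′′(t) = 2*e^(t)
K′′′(t) = 2*e^(t)
K′′′′(t) = 2*e^(t)
K′′′′′(t) = 2*e^(t)

κ_5 = K′′′′′(0) = 2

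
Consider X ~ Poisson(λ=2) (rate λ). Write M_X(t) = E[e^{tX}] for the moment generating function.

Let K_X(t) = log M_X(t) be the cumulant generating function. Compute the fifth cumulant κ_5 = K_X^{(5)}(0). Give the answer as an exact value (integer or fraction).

κ_5 = d^5K/dt^5 |_{t=0} = 2

M_X(t) = e^(2*e^(t) - 2)
K_X(t) = log M_X(t) = 2*e^(t) - 2
dK/dt = 2*e^(t)
d^2K/dt^2 = 2*e^(t)
d^3K/dt^3 = 2*e^(t)
d^4K/dt^4 = 2*e^(t)
d^5K/dt^5 = 2*e^(t)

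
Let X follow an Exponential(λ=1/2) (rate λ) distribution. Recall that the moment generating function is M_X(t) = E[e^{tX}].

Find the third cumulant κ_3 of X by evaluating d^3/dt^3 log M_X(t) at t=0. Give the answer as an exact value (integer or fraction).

M_X(t) = 1/(2*(1/2 - t))
K_X(t) = log M_X(t) = -log(1/2 - t) - log(2)
D^3[K](t) = -16/(8*t^3 - 12*t^2 + 6*t - 1)

κ_3 = D^3[K](0) = 16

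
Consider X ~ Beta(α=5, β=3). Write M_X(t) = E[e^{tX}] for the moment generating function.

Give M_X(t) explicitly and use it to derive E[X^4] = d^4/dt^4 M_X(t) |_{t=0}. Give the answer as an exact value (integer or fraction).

M_X(t) = ₁F₁(5; 8; t)
dM/dt = 5*₁F₁(6; 9; t)/8
d^2M/dt^2 = 5*₁F₁(7; 10; t)/12
d^3M/dt^3 = 7*₁F₁(8; 11; t)/24
d^4M/dt^4 = 7*₁F₁(9; 12; t)/33

E[X^4] = d^4M/dt^4 |_{t=0} = 7/33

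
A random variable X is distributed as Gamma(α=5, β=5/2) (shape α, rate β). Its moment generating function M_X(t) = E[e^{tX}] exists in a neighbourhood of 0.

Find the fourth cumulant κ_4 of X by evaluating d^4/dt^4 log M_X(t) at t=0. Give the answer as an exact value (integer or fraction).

M_X(t) = 3125/(32*(5/2 - t)^5)
K_X(t) = log M_X(t) = -5*log(5/2 - t) - 5*log(2) + 5*log(5)
dK/dt = -10/(2*t - 5)
d^2K/dt^2 = 20/(4*t^2 - 20*t + 25)
d^3K/dt^3 = -80/(8*t^3 - 60*t^2 + 150*t - 125)
d^4K/dt^4 = 480/(16*t^4 - 160*t^3 + 600*t^2 - 1000*t + 625)

κ_4 = d^4K/dt^4 |_{t=0} = 96/125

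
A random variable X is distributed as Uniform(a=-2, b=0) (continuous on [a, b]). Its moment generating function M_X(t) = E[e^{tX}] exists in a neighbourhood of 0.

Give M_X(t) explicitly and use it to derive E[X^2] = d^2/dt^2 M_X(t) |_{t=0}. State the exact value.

E[X^2] = d^2M/dt^2 |_{t=0} = 4/3

M_X(t) = (1 - e^(-2*t))/(2*t)
dM/dt = (2*t - e^(2*t) + 1)*e^(-2*t)/(2*t^2)
d^2M/dt^2 = (-2*t^2 - 2*t + e^(2*t) - 1)*e^(-2*t)/t^3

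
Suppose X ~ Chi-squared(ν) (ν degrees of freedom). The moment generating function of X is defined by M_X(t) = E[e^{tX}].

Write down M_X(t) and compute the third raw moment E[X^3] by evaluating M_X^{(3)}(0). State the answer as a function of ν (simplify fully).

E[X^3] = d^3M/dt^3 |_{t=0} = ν*(ν^2 + 6*ν + 8)

M_X(t) = (1 - 2*t)^(-ν/2)
dM/dt = -ν/(2*t*(1 - 2*t)^(ν/2) - (1 - 2*t)^(ν/2))
d^2M/dt^2 = (ν^2 + 2*ν)/(4*t^2*(1 - 2*t)^(ν/2) - 4*t*(1 - 2*t)^(ν/2) + (1 - 2*t)^(ν/2))
d^3M/dt^3 = (-ν^3 - 6*ν^2 - 8*ν)/(8*t^3*(1 - 2*t)^(ν/2) - 12*t^2*(1 - 2*t)^(ν/2) + 6*t*(1 - 2*t)^(ν/2) - (1 - 2*t)^(ν/2))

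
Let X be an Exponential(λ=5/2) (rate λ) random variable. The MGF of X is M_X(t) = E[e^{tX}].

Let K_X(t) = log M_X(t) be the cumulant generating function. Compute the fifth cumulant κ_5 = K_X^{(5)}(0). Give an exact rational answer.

M_X(t) = 5/(2*(5/2 - t))
K_X(t) = log M_X(t) = -log(5/2 - t) - log(2) + log(5)
K′(t) = -2/(2*t - 5)
K′′(t) = 4/(4*t^2 - 20*t + 25)
K′′′(t) = -16/(8*t^3 - 60*t^2 + 150*t - 125)
K′′′′(t) = 96/(16*t^4 - 160*t^3 + 600*t^2 - 1000*t + 625)
K′′′′′(t) = -768/(32*t^5 - 400*t^4 + 2000*t^3 - 5000*t^2 + 6250*t - 3125)

κ_5 = K′′′′′(0) = 768/3125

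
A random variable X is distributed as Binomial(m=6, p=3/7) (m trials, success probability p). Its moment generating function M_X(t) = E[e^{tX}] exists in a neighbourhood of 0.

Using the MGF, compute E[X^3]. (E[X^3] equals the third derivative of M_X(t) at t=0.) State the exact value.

E[X^3] = M′′′(0) = 9792/343

M_X(t) = (3*e^(t)/7 + 4/7)^6
M′(t) = 4374*e^(6*t)/117649 + 29160*e^(5*t)/117649 + 77760*e^(4*t)/117649 + 103680*e^(3*t)/117649 + 69120*e^(2*t)/117649 + 18432*e^(t)/117649
M′′(t) = 26244*e^(6*t)/117649 + 145800*e^(5*t)/117649 + 311040*e^(4*t)/117649 + 311040*e^(3*t)/117649 + 138240*e^(2*t)/117649 + 18432*e^(t)/117649
M′′′(t) = 157464*e^(6*t)/117649 + 729000*e^(5*t)/117649 + 1244160*e^(4*t)/117649 + 933120*e^(3*t)/117649 + 276480*e^(2*t)/117649 + 18432*e^(t)/117649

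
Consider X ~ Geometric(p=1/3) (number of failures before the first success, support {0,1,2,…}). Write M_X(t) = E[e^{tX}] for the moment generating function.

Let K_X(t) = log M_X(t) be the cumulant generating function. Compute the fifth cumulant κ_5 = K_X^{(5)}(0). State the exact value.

κ_5 = K′′′′′(0) = 2190

M_X(t) = 1/(3*(1 - 2*e^(t)/3))
K_X(t) = log M_X(t) = -log(1 - 2*e^(t)/3) - log(3)
K′(t) = -2*e^(t)/(2*e^(t) - 3)
K′′(t) = 6*e^(t)/(4*e^(2*t) - 12*e^(t) + 9)
K′′′(t) = (-12*e^(2*t) - 18*e^(t))/(8*e^(3*t) - 36*e^(2*t) + 54*e^(t) - 27)
K′′′′(t) = (24*e^(3*t) + 144*e^(2*t) + 54*e^(t))/(16*e^(4*t) - 96*e^(3*t) + 216*e^(2*t) - 216*e^(t) + 81)
K′′′′′(t) = (-48*e^(4*t) - 792*e^(3*t) - 1188*e^(2*t) - 162*e^(t))/(32*e^(5*t) - 240*e^(4*t) + 720*e^(3*t) - 1080*e^(2*t) + 810*e^(t) - 243)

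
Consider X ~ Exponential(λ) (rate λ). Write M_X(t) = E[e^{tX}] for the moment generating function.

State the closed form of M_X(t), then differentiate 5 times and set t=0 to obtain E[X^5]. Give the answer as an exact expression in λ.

E[X^5] = M′′′′′(0) = 120/λ^5

M_X(t) = λ/(λ - t)
M′(t) = λ/(λ^2 - 2*λ*t + t^2)
M′′(t) = -2*λ/(-λ^3 + 3*λ^2*t - 3*λ*t^2 + t^3)
M′′′(t) = 6*λ/(λ^4 - 4*λ^3*t + 6*λ^2*t^2 - 4*λ*t^3 + t^4)
M′′′′(t) = -24*λ/(-λ^5 + 5*λ^4*t - 10*λ^3*t^2 + 10*λ^2*t^3 - 5*λ*t^4 + t^5)
M′′′′′(t) = 120*λ/(λ^6 - 6*λ^5*t + 15*λ^4*t^2 - 20*λ^3*t^3 + 15*λ^2*t^4 - 6*λ*t^5 + t^6)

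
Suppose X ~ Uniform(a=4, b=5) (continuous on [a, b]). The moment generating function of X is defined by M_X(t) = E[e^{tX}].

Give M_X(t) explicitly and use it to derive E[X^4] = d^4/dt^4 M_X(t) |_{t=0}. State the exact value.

E[X^4] = d^4M/dt^4 |_{t=0} = 2101/5

M_X(t) = (e^(5*t) - e^(4*t))/t
dM/dt = (5*t*e^(5*t) - 4*t*e^(4*t) - e^(5*t) + e^(4*t))/t^2
d^2M/dt^2 = (25*t^2*e^(5*t) - 16*t^2*e^(4*t) - 10*t*e^(5*t) + 8*t*e^(4*t) + 2*e^(5*t) - 2*e^(4*t))/t^3
d^3M/dt^3 = (125*t^3*e^(5*t) - 64*t^3*e^(4*t) - 75*t^2*e^(5*t) + 48*t^2*e^(4*t) + 30*t*e^(5*t) - 24*t*e^(4*t) - 6*e^(5*t) + 6*e^(4*t))/t^4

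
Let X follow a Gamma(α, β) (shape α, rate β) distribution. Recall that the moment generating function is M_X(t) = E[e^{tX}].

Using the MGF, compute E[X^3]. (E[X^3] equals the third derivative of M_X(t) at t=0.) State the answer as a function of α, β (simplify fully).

M_X(t) = (β/(β - t))^α
dM/dt = -α*β^α*(1/(β - t))^α/(-β + t)
d^2M/dt^2 = (α^2*β^α*(1/(β - t))^α + α*β^α*(1/(β - t))^α)/(β^2 - 2*β*t + t^2)
d^3M/dt^3 = (-α^3*β^α*(1/(β - t))^α - 3*α^2*β^α*(1/(β - t))^α - 2*α*β^α*(1/(β - t))^α)/(-β^3 + 3*β^2*t - 3*β*t^2 + t^3)

E[X^3] = d^3M/dt^3 |_{t=0} = α*(α^2 + 3*α + 2)/β^3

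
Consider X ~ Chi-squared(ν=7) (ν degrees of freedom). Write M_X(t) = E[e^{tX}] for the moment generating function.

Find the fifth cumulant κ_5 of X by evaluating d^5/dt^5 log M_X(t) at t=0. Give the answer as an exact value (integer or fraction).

M_X(t) = (1 - 2*t)^(-7/2)
K_X(t) = log M_X(t) = -7*log(1 - 2*t)/2
K′(t) = -7/(2*t - 1)
K′′(t) = 14/(4*t^2 - 4*t + 1)
K′′′(t) = -56/(8*t^3 - 12*t^2 + 6*t - 1)
K′′′′(t) = 336/(16*t^4 - 32*t^3 + 24*t^2 - 8*t + 1)
K′′′′′(t) = -2688/(32*t^5 - 80*t^4 + 80*t^3 - 40*t^2 + 10*t - 1)

κ_5 = K′′′′′(0) = 2688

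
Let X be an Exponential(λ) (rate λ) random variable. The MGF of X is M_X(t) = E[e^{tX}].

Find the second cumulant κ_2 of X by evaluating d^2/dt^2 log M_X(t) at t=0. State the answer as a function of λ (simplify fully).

κ_2 = D^2[K](0) = λ^(-2)

M_X(t) = λ/(λ - t)
K_X(t) = log M_X(t) = log(λ) - log(λ - t)
D^2[K](t) = 1/(λ^2 - 2*λ*t + t^2)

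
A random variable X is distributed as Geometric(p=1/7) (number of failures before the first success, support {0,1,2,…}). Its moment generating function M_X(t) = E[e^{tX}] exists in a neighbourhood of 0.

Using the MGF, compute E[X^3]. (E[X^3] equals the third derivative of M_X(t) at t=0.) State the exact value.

E[X^3] = d^3M/dt^3 |_{t=0} = 1518

M_X(t) = 1/(7*(1 - 6*e^(t)/7))
dM/dt = 6*e^(t)/(36*e^(2*t) - 84*e^(t) + 49)
d^2M/dt^2 = (-36*e^(2*t) - 42*e^(t))/(216*e^(3*t) - 756*e^(2*t) + 882*e^(t) - 343)
d^3M/dt^3 = (216*e^(3*t) + 1008*e^(2*t) + 294*e^(t))/(1296*e^(4*t) - 6048*e^(3*t) + 10584*e^(2*t) - 8232*e^(t) + 2401)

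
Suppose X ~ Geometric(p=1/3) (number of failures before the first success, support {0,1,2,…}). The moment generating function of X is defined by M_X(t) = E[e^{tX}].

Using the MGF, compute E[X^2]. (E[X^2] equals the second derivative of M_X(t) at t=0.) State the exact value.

M_X(t) = 1/(3*(1 - 2*e^(t)/3))
D^2[M](t) = (-4*e^(2*t) - 6*e^(t))/(8*e^(3*t) - 36*e^(2*t) + 54*e^(t) - 27)

E[X^2] = D^2[M](0) = 10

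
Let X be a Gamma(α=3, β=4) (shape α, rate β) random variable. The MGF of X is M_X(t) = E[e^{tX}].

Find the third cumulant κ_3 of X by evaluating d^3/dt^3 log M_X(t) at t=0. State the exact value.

M_X(t) = 64/(4 - t)^3
K_X(t) = log M_X(t) = -3*log(4 - t) + 6*log(2)
K′(t) = -3/(t - 4)
K′′(t) = 3/(t^2 - 8*t + 16)
K′′′(t) = -6/(t^3 - 12*t^2 + 48*t - 64)

κ_3 = K′′′(0) = 3/32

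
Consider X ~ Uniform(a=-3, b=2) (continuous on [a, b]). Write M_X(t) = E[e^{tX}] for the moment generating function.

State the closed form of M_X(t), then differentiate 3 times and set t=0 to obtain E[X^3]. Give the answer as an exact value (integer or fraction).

E[X^3] = D^3[M](0) = -13/4

M_X(t) = (e^(2*t) - e^(-3*t))/(5*t)
D^3[M](t) = (8*t^3*e^(5*t) + 27*t^3 - 12*t^2*e^(5*t) + 27*t^2 + 12*t*e^(5*t) + 18*t - 6*e^(5*t) + 6)*e^(-3*t)/(5*t^4)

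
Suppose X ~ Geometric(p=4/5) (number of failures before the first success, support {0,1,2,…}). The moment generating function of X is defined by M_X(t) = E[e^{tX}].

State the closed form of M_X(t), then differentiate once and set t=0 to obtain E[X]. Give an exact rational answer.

E[X] = M′(0) = 1/4

M_X(t) = 4/(5*(1 - e^(t)/5))
M′(t) = 4*e^(t)/(e^(2*t) - 10*e^(t) + 25)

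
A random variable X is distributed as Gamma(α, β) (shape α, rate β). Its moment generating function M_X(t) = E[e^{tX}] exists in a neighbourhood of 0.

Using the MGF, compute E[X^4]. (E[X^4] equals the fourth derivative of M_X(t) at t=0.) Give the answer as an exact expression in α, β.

E[X^4] = D^4[M](0) = α*(α^3 + 6*α^2 + 11*α + 6)/β^4

M_X(t) = (β/(β - t))^α
D^4[M](t) = (α^4*β^α*(1/(β - t))^α + 6*α^3*β^α*(1/(β - t))^α + 11*α^2*β^α*(1/(β - t))^α + 6*α*β^α*(1/(β - t))^α)/(β^4 - 4*β^3*t + 6*β^2*t^2 - 4*β*t^3 + t^4)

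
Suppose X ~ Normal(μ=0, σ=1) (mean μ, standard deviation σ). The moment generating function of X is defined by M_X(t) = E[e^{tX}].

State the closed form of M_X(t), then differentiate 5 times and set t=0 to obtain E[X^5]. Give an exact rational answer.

E[X^5] = d^5M/dt^5 |_{t=0} = 0

M_X(t) = e^(t^2/2)
dM/dt = t*e^(t^2/2)
d^2M/dt^2 = t^2*e^(t^2/2) + e^(t^2/2)
d^3M/dt^3 = t^3*e^(t^2/2) + 3*t*e^(t^2/2)
d^4M/dt^4 = t^4*e^(t^2/2) + 6*t^2*e^(t^2/2) + 3*e^(t^2/2)
d^5M/dt^5 = t^5*e^(t^2/2) + 10*t^3*e^(t^2/2) + 15*t*e^(t^2/2)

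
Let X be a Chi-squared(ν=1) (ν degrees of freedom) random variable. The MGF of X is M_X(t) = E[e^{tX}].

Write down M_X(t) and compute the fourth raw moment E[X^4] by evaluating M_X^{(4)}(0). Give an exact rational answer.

M_X(t) = 1/√(1 - 2*t)
M′(t) = -1/(2*t*√(1 - 2*t) - √(1 - 2*t))
M′′(t) = 3/(4*t^2*√(1 - 2*t) - 4*t*√(1 - 2*t) + √(1 - 2*t))
M′′′(t) = -15/(8*t^3*√(1 - 2*t) - 12*t^2*√(1 - 2*t) + 6*t*√(1 - 2*t) - √(1 - 2*t))
M′′′′(t) = 105/(16*t^4*√(1 - 2*t) - 32*t^3*√(1 - 2*t) + 24*t^2*√(1 - 2*t) - 8*t*√(1 - 2*t) + √(1 - 2*t))

E[X^4] = M′′′′(0) = 105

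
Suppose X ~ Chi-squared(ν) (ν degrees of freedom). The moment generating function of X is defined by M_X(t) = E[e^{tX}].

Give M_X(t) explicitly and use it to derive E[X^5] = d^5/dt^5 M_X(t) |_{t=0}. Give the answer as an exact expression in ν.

M_X(t) = (1 - 2*t)^(-ν/2)
M′(t) = -ν/(2*t*(1 - 2*t)^(ν/2) - (1 - 2*t)^(ν/2))
M′′(t) = (ν^2 + 2*ν)/(4*t^2*(1 - 2*t)^(ν/2) - 4*t*(1 - 2*t)^(ν/2) + (1 - 2*t)^(ν/2))
M′′′(t) = (-ν^3 - 6*ν^2 - 8*ν)/(8*t^3*(1 - 2*t)^(ν/2) - 12*t^2*(1 - 2*t)^(ν/2) + 6*t*(1 - 2*t)^(ν/2) - (1 - 2*t)^(ν/2))
M′′′′(t) = (ν^4 + 12*ν^3 + 44*ν^2 + 48*ν)/(16*t^4*(1 - 2*t)^(ν/2) - 32*t^3*(1 - 2*t)^(ν/2) + 24*t^2*(1 - 2*t)^(ν/2) - 8*t*(1 - 2*t)^(ν/2) + (1 - 2*t)^(ν/2))

E[X^5] = M′′′′′(0) = ν*(ν^4 + 20*ν^3 + 140*ν^2 + 400*ν + 384)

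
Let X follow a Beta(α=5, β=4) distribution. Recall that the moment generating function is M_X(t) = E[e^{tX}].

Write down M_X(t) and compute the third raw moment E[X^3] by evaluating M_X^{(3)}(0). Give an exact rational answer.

M_X(t) = ₁F₁(5; 9; t)
M^(3)(t) = 7*₁F₁(8; 12; t)/33

E[X^3] = M^(3)(0) = 7/33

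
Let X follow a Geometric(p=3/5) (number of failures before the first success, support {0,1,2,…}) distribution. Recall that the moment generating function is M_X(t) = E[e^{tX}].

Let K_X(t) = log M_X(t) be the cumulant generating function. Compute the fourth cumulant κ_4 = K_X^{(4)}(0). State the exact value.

M_X(t) = 3/(5*(1 - 2*e^(t)/5))
K_X(t) = log M_X(t) = -log(1 - 2*e^(t)/5) - log(5) + log(3)
K′(t) = -2*e^(t)/(2*e^(t) - 5)
K′′(t) = 10*e^(t)/(4*e^(2*t) - 20*e^(t) + 25)
K′′′(t) = (-20*e^(2*t) - 50*e^(t))/(8*e^(3*t) - 60*e^(2*t) + 150*e^(t) - 125)
K′′′′(t) = (40*e^(3*t) + 400*e^(2*t) + 250*e^(t))/(16*e^(4*t) - 160*e^(3*t) + 600*e^(2*t) - 1000*e^(t) + 625)

κ_4 = K′′′′(0) = 230/27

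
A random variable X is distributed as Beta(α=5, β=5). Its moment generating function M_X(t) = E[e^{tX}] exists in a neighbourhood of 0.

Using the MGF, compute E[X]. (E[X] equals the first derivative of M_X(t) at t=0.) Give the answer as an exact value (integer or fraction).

M_X(t) = ₁F₁(5; 10; t)
D[M](t) = ₁F₁(6; 11; t)/2

E[X] = D[M](0) = 1/2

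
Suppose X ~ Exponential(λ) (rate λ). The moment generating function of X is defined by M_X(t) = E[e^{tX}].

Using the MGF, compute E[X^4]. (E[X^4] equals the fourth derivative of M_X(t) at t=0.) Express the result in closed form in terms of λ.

M_X(t) = λ/(λ - t)
D^4[M](t) = -24*λ/(-λ^5 + 5*λ^4*t - 10*λ^3*t^2 + 10*λ^2*t^3 - 5*λ*t^4 + t^5)

E[X^4] = D^4[M](0) = 24/λ^4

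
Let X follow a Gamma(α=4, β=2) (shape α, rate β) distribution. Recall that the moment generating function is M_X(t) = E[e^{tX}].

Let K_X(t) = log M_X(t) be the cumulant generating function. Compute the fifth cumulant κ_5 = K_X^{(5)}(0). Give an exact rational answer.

κ_5 = K′′′′′(0) = 3

M_X(t) = 16/(2 - t)^4
K_X(t) = log M_X(t) = -4*log(2 - t) + 4*log(2)
K′(t) = -4/(t - 2)
K′′(t) = 4/(t^2 - 4*t + 4)
K′′′(t) = -8/(t^3 - 6*t^2 + 12*t - 8)
K′′′′(t) = 24/(t^4 - 8*t^3 + 24*t^2 - 32*t + 16)
K′′′′′(t) = -96/(t^5 - 10*t^4 + 40*t^3 - 80*t^2 + 80*t - 32)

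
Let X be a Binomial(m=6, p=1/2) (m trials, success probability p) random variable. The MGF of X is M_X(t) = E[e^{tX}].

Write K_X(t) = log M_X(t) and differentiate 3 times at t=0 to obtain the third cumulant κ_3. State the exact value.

M_X(t) = (e^(t)/2 + 1/2)^6
K_X(t) = log M_X(t) = 6*log(e^(t)/2 + 1/2)
K′(t) = 6*e^(t)/(e^(t) + 1)
K′′(t) = 6*e^(t)/(e^(2*t) + 2*e^(t) + 1)
K′′′(t) = (-6*e^(2*t) + 6*e^(t))/(e^(3*t) + 3*e^(2*t) + 3*e^(t) + 1)

κ_3 = K′′′(0) = 0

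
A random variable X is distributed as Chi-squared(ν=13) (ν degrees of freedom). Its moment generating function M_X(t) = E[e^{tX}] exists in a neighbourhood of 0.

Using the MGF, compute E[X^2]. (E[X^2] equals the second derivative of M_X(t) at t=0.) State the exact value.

E[X^2] = M^(2)(0) = 195

M_X(t) = (1 - 2*t)^(-13/2)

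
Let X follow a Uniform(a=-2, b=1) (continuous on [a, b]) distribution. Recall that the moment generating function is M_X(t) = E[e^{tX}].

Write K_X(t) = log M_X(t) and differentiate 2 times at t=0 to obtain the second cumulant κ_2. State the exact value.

κ_2 = K′′(0) = 3/4

M_X(t) = (e^(t) - e^(-2*t))/(3*t)
K_X(t) = log M_X(t) = -log(t) + log(e^(t) - e^(-2*t)) - log(3)
K′(t) = (t*e^(3*t) + 2*t - e^(3*t) + 1)/(t*e^(3*t) - t)
K′′(t) = (-9*t^2*e^(3*t) + e^(6*t) - 2*e^(3*t) + 1)/(t^2*e^(6*t) - 2*t^2*e^(3*t) + t^2)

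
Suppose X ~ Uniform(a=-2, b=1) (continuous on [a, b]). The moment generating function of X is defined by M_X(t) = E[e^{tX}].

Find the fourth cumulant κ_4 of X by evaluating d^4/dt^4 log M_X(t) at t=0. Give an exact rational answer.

κ_4 = D^4[K](0) = -27/40

M_X(t) = (e^(t) - e^(-2*t))/(3*t)
K_X(t) = log M_X(t) = -log(t) + log(e^(t) - e^(-2*t)) - log(3)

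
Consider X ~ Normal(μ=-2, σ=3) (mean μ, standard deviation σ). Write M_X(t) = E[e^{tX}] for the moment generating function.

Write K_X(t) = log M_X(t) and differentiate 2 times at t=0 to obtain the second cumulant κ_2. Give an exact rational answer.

M_X(t) = e^(9*t^2/2 - 2*t)
K_X(t) = log M_X(t) = 9*t^2/2 - 2*t
D^2[K](t) = 9

κ_2 = D^2[K](0) = 9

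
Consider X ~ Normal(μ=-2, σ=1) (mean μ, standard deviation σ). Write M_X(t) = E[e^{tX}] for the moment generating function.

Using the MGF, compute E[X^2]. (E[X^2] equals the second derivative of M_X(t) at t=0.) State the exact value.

M_X(t) = e^(t^2/2 - 2*t)
M^(2)(t) = (t^2*e^(t^2/2) - 4*t*e^(t^2/2) + 5*e^(t^2/2))*e^(-2*t)

E[X^2] = M^(2)(0) = 5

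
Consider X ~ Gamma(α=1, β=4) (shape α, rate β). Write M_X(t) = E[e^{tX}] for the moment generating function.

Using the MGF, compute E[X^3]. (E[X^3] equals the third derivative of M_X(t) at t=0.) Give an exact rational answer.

E[X^3] = d^3M/dt^3 |_{t=0} = 3/32

M_X(t) = 4/(4 - t)
dM/dt = 4/(t^2 - 8*t + 16)
d^2M/dt^2 = -8/(t^3 - 12*t^2 + 48*t - 64)
d^3M/dt^3 = 24/(t^4 - 16*t^3 + 96*t^2 - 256*t + 256)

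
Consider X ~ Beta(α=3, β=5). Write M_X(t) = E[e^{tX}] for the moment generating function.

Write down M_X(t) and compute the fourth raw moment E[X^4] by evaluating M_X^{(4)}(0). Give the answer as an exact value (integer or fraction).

E[X^4] = M^(4)(0) = 1/22

M_X(t) = ₁F₁(3; 8; t)
M^(4)(t) = ₁F₁(7; 12; t)/22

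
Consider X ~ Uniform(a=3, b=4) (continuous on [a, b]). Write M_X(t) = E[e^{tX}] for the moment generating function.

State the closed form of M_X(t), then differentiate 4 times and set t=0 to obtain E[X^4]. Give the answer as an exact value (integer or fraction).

E[X^4] = M′′′′(0) = 781/5

M_X(t) = (e^(4*t) - e^(3*t))/t
M′(t) = (4*t*e^(4*t) - 3*t*e^(3*t) - e^(4*t) + e^(3*t))/t^2
M′′(t) = (16*t^2*e^(4*t) - 9*t^2*e^(3*t) - 8*t*e^(4*t) + 6*t*e^(3*t) + 2*e^(4*t) - 2*e^(3*t))/t^3
M′′′(t) = (64*t^3*e^(4*t) - 27*t^3*e^(3*t) - 48*t^2*e^(4*t) + 27*t^2*e^(3*t) + 24*t*e^(4*t) - 18*t*e^(3*t) - 6*e^(4*t) + 6*e^(3*t))/t^4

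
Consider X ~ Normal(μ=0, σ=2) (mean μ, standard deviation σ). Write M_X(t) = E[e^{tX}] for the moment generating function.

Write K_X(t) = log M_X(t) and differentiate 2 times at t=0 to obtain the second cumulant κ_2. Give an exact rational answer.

M_X(t) = e^(2*t^2)
K_X(t) = log M_X(t) = 2*t^2
D^2[K](t) = 4

κ_2 = D^2[K](0) = 4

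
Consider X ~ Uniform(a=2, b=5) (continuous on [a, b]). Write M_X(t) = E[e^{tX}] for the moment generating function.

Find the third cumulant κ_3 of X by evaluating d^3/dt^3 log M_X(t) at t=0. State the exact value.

κ_3 = D^3[K](0) = 0

M_X(t) = (e^(5*t) - e^(2*t))/(3*t)
K_X(t) = log M_X(t) = -log(t) + log(e^(5*t) - e^(2*t)) - log(3)
D^3[K](t) = (27*t^3*e^(6*t) + 27*t^3*e^(3*t) - 2*e^(9*t) + 6*e^(6*t) - 6*e^(3*t) + 2)/(t^3*e^(9*t) - 3*t^3*e^(6*t) + 3*t^3*e^(3*t) - t^3)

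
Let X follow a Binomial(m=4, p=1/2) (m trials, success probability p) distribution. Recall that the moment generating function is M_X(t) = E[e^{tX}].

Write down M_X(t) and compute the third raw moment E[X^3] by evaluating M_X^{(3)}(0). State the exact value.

M_X(t) = (e^(t)/2 + 1/2)^4
D^3[M](t) = 4*e^(4*t) + 27*e^(3*t)/4 + 3*e^(2*t) + e^(t)/4

E[X^3] = D^3[M](0) = 14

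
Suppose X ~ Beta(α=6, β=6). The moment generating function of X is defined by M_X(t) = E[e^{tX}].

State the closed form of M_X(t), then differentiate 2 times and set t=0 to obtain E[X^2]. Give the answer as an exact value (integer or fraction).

M_X(t) = ₁F₁(6; 12; t)
dM/dt = ₁F₁(7; 13; t)/2
d^2M/dt^2 = 7*₁F₁(8; 14; t)/26

E[X^2] = d^2M/dt^2 |_{t=0} = 7/26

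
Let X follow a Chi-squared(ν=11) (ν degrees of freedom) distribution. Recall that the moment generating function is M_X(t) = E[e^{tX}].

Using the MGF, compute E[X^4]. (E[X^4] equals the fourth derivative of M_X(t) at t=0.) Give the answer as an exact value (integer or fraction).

E[X^4] = M^(4)(0) = 36465

M_X(t) = (1 - 2*t)^(-11/2)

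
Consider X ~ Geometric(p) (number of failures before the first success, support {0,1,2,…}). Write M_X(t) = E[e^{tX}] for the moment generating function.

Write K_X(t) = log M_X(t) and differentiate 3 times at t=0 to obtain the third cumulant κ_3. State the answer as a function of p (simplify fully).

κ_3 = K′′′(0) = (p^2 - 3*p + 2)/p^3

M_X(t) = p/(-(1 - p)*e^(t) + 1)
K_X(t) = log M_X(t) = log(p) - log(-(1 - p)*e^(t) + 1)
K′(t) = (-p*e^(t) + e^(t))/(p*e^(t) - e^(t) + 1)
K′′(t) = (-p*e^(t) + e^(t))/(p^2*e^(2*t) - 2*p*e^(2*t) + 2*p*e^(t) + e^(2*t) - 2*e^(t) + 1)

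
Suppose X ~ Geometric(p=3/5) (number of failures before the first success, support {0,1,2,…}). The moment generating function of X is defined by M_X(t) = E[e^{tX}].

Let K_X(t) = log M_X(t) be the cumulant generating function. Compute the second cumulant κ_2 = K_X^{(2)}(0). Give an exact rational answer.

κ_2 = K′′(0) = 10/9

M_X(t) = 3/(5*(1 - 2*e^(t)/5))
K_X(t) = log M_X(t) = -log(1 - 2*e^(t)/5) - log(5) + log(3)
K′(t) = -2*e^(t)/(2*e^(t) - 5)
K′′(t) = 10*e^(t)/(4*e^(2*t) - 20*e^(t) + 25)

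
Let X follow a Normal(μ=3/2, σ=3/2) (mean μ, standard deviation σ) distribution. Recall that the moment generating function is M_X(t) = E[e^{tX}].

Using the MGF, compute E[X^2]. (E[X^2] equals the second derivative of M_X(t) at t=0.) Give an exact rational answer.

E[X^2] = M′′(0) = 9/2

M_X(t) = e^(9*t^2/8 + 3*t/2)
M′(t) = 9*t*e^(3*t/2)*e^(9*t^2/8)/4 + 3*e^(3*t/2)*e^(9*t^2/8)/2
M′′(t) = 81*t^2*e^(3*t/2)*e^(9*t^2/8)/16 + 27*t*e^(3*t/2)*e^(9*t^2/8)/4 + 9*e^(3*t/2)*e^(9*t^2/8)/2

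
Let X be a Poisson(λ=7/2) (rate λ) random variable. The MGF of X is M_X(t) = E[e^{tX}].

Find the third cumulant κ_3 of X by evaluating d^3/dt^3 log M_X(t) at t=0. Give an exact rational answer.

κ_3 = D^3[K](0) = 7/2

M_X(t) = e^(7*e^(t)/2 - 7/2)
K_X(t) = log M_X(t) = 7*e^(t)/2 - 7/2
D^3[K](t) = 7*e^(t)/2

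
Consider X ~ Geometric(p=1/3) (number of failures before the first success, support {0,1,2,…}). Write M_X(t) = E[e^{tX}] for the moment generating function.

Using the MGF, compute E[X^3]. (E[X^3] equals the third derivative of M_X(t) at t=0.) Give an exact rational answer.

E[X^3] = d^3M/dt^3 |_{t=0} = 74

M_X(t) = 1/(3*(1 - 2*e^(t)/3))
dM/dt = 2*e^(t)/(4*e^(2*t) - 12*e^(t) + 9)
d^2M/dt^2 = (-4*e^(2*t) - 6*e^(t))/(8*e^(3*t) - 36*e^(2*t) + 54*e^(t) - 27)
d^3M/dt^3 = (8*e^(3*t) + 48*e^(2*t) + 18*e^(t))/(16*e^(4*t) - 96*e^(3*t) + 216*e^(2*t) - 216*e^(t) + 81)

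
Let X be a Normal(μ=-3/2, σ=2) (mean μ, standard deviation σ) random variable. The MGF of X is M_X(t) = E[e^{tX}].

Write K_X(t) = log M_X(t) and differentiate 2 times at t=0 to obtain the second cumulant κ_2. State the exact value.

M_X(t) = e^(2*t^2 - 3*t/2)
K_X(t) = log M_X(t) = 2*t^2 - 3*t/2
K^(2)(t) = 4

κ_2 = K^(2)(0) = 4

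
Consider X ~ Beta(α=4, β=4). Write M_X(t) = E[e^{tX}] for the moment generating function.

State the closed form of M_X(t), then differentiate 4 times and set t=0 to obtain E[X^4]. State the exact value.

M_X(t) = ₁F₁(4; 8; t)
M′(t) = ₁F₁(5; 9; t)/2
M′′(t) = 5*₁F₁(6; 10; t)/18
M′′′(t) = ₁F₁(7; 11; t)/6
M′′′′(t) = 7*₁F₁(8; 12; t)/66

E[X^4] = M′′′′(0) = 7/66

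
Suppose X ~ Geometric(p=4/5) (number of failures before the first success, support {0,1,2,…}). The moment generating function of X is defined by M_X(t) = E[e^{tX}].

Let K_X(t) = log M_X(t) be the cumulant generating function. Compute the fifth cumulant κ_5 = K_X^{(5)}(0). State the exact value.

M_X(t) = 4/(5*(1 - e^(t)/5))
K_X(t) = log M_X(t) = -log(1 - e^(t)/5) - log(5) + 2*log(2)
D^5[K](t) = (-5*e^(4*t) - 275*e^(3*t) - 1375*e^(2*t) - 625*e^(t))/(e^(5*t) - 25*e^(4*t) + 250*e^(3*t) - 1250*e^(2*t) + 3125*e^(t) - 3125)

κ_5 = D^5[K](0) = 285/128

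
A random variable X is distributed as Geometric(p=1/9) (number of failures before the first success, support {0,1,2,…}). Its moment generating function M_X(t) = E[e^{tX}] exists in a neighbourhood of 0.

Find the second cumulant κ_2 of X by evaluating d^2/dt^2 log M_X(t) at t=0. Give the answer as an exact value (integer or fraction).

κ_2 = D^2[K](0) = 72

M_X(t) = 1/(9*(1 - 8*e^(t)/9))
K_X(t) = log M_X(t) = -log(1 - 8*e^(t)/9) - 2*log(3)
D^2[K](t) = 72*e^(t)/(64*e^(2*t) - 144*e^(t) + 81)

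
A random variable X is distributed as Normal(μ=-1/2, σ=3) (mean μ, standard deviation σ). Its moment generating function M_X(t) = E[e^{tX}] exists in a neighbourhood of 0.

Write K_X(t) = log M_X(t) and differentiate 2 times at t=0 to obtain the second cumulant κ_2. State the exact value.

κ_2 = K^(2)(0) = 9

M_X(t) = e^(9*t^2/2 - t/2)
K_X(t) = log M_X(t) = 9*t^2/2 - t/2
K^(2)(t) = 9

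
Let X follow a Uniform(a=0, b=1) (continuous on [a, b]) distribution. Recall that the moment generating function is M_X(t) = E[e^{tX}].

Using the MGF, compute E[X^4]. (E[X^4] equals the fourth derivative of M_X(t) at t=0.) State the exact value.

E[X^4] = d^4M/dt^4 |_{t=0} = 1/5

M_X(t) = (e^(t) - 1)/t
dM/dt = (t*e^(t) - e^(t) + 1)/t^2
d^2M/dt^2 = (t^2*e^(t) - 2*t*e^(t) + 2*e^(t) - 2)/t^3
d^3M/dt^3 = (t^3*e^(t) - 3*t^2*e^(t) + 6*t*e^(t) - 6*e^(t) + 6)/t^4
d^4M/dt^4 = (t^4*e^(t) - 4*t^3*e^(t) + 12*t^2*e^(t) - 24*t*e^(t) + 24*e^(t) - 24)/t^5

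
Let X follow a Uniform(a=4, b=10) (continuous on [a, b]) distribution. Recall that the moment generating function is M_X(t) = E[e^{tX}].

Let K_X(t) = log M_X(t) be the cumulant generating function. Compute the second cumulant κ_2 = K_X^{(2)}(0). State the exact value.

κ_2 = K′′(0) = 3

M_X(t) = (e^(10*t) - e^(4*t))/(6*t)
K_X(t) = log M_X(t) = -log(t) + log(e^(10*t) - e^(4*t)) - log(6)
K′(t) = (10*t*e^(6*t) - 4*t - e^(6*t) + 1)/(t*e^(6*t) - t)
K′′(t) = (-36*t^2*e^(6*t) + e^(12*t) - 2*e^(6*t) + 1)/(t^2*e^(12*t) - 2*t^2*e^(6*t) + t^2)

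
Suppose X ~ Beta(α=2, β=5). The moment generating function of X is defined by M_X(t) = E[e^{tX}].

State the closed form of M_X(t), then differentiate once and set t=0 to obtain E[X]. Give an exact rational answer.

M_X(t) = ₁F₁(2; 7; t)
M^(1)(t) = 2*₁F₁(3; 8; t)/7

E[X] = M^(1)(0) = 2/7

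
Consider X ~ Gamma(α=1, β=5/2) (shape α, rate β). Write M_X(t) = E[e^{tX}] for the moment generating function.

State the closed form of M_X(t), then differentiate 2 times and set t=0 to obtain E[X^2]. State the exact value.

M_X(t) = 5/(2*(5/2 - t))
M′(t) = 10/(4*t^2 - 20*t + 25)
M′′(t) = -40/(8*t^3 - 60*t^2 + 150*t - 125)

E[X^2] = M′′(0) = 8/25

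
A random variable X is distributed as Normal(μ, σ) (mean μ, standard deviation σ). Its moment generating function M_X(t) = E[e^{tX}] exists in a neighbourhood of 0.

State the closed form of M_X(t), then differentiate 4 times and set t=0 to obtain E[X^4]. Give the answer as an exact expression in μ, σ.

E[X^4] = d^4M/dt^4 |_{t=0} = μ^4 + 6*μ^2*σ^2 + 3*σ^4

M_X(t) = e^(μ*t + σ^2*t^2/2)
dM/dt = μ*e^(μ*t)*e^(σ^2*t^2/2) + σ^2*t*e^(μ*t)*e^(σ^2*t^2/2)
d^2M/dt^2 = μ^2*e^(μ*t)*e^(σ^2*t^2/2) + 2*μ*σ^2*t*e^(μ*t)*e^(σ^2*t^2/2) + σ^4*t^2*e^(μ*t)*e^(σ^2*t^2/2) + σ^2*e^(μ*t)*e^(σ^2*t^2/2)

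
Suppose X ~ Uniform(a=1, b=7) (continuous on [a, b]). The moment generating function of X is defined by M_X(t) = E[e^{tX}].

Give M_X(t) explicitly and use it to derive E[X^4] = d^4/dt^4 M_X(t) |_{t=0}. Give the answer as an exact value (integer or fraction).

M_X(t) = (e^(7*t) - e^(t))/(6*t)
M′(t) = (7*t*e^(7*t) - t*e^(t) - e^(7*t) + e^(t))/(6*t^2)
M′′(t) = (49*t^2*e^(7*t) - t^2*e^(t) - 14*t*e^(7*t) + 2*t*e^(t) + 2*e^(7*t) - 2*e^(t))/(6*t^3)
M′′′(t) = (343*t^3*e^(7*t) - t^3*e^(t) - 147*t^2*e^(7*t) + 3*t^2*e^(t) + 42*t*e^(7*t) - 6*t*e^(t) - 6*e^(7*t) + 6*e^(t))/(6*t^4)
M′′′′(t) = (2401*t^4*e^(7*t) - t^4*e^(t) - 1372*t^3*e^(7*t) + 4*t^3*e^(t) + 588*t^2*e^(7*t) - 12*t^2*e^(t) - 168*t*e^(7*t) + 24*t*e^(t) + 24*e^(7*t) - 24*e^(t))/(6*t^5)

E[X^4] = M′′′′(0) = 2801/5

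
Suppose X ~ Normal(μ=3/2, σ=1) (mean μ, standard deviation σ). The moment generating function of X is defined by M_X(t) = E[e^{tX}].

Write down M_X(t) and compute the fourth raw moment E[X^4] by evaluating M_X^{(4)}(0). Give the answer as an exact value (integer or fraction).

M_X(t) = e^(t^2/2 + 3*t/2)
D^4[M](t) = t^4*e^(3*t/2)*e^(t^2/2) + 6*t^3*e^(3*t/2)*e^(t^2/2) + 39*t^2*e^(3*t/2)*e^(t^2/2)/2 + 63*t*e^(3*t/2)*e^(t^2/2)/2 + 345*e^(3*t/2)*e^(t^2/2)/16

E[X^4] = D^4[M](0) = 345/16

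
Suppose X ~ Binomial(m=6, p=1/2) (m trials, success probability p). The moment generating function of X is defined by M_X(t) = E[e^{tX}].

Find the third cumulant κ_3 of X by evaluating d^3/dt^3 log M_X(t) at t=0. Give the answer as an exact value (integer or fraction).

κ_3 = K^(3)(0) = 0

M_X(t) = (e^(t)/2 + 1/2)^6
K_X(t) = log M_X(t) = 6*log(e^(t)/2 + 1/2)
K^(3)(t) = (-6*e^(2*t) + 6*e^(t))/(e^(3*t) + 3*e^(2*t) + 3*e^(t) + 1)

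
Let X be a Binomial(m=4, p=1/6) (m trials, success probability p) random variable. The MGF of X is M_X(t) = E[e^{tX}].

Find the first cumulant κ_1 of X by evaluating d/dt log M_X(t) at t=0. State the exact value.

M_X(t) = (e^(t)/6 + 5/6)^4
K_X(t) = log M_X(t) = 4*log(e^(t)/6 + 5/6)
K^(1)(t) = 4*e^(t)/(e^(t) + 5)

κ_1 = K^(1)(0) = 2/3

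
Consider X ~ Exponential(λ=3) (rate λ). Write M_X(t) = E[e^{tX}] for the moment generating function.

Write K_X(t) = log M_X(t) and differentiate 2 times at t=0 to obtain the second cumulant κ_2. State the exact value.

M_X(t) = 3/(3 - t)
K_X(t) = log M_X(t) = -log(3 - t) + log(3)
D^2[K](t) = 1/(t^2 - 6*t + 9)

κ_2 = D^2[K](0) = 1/9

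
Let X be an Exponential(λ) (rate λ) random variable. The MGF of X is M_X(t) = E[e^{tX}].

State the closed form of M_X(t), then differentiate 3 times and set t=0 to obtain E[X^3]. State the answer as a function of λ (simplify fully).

E[X^3] = d^3M/dt^3 |_{t=0} = 6/λ^3

M_X(t) = λ/(λ - t)
dM/dt = λ/(λ^2 - 2*λ*t + t^2)
d^2M/dt^2 = -2*λ/(-λ^3 + 3*λ^2*t - 3*λ*t^2 + t^3)
d^3M/dt^3 = 6*λ/(λ^4 - 4*λ^3*t + 6*λ^2*t^2 - 4*λ*t^3 + t^4)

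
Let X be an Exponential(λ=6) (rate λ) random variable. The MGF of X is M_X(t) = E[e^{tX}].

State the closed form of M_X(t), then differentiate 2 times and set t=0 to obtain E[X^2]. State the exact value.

E[X^2] = M′′(0) = 1/18

M_X(t) = 6/(6 - t)
M′(t) = 6/(t^2 - 12*t + 36)
M′′(t) = -12/(t^3 - 18*t^2 + 108*t - 216)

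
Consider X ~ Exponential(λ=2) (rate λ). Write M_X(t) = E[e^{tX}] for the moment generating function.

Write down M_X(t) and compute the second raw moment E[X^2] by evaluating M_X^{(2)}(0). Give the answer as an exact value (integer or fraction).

E[X^2] = D^2[M](0) = 1/2

M_X(t) = 2/(2 - t)
D^2[M](t) = -4/(t^3 - 6*t^2 + 12*t - 8)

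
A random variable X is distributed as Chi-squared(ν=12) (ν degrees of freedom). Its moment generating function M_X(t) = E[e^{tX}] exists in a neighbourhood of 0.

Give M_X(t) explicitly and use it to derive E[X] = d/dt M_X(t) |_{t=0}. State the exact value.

M_X(t) = (1 - 2*t)^(-6)
dM/dt = -12/(128*t^7 - 448*t^6 + 672*t^5 - 560*t^4 + 280*t^3 - 84*t^2 + 14*t - 1)

E[X] = dM/dt |_{t=0} = 12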